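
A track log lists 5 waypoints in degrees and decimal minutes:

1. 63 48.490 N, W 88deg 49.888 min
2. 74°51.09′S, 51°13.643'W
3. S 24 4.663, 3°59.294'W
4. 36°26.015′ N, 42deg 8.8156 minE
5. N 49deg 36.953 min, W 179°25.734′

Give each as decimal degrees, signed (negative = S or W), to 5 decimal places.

Point 1:
  φ: 63 + 48.49/60 = 63.808167
  N ⇒ keep positive
  Lon: 88 + 49.888/60 = 88.831467
  hemisphere W, so the sign is −
Point 2:
  Latitude: 74 + 51.09/60 = 74.851500
  hemisphere S, so the sign is −
  Longitude: 51 + 13.643/60 = 51.227383
  W ⇒ negate
Point 3:
  φ: 4.663′ = 0.077717°; total 24.077717
  S ⇒ negate
  Longitude: 3 + 59.294/60 = 3.988233
  W → negative
Point 4:
  Latitude: 26.015′ = 0.433583°; total 36.433583
  N ⇒ keep positive
  Longitude: 42 + 8.8156/60 = 42.146927
  E ⇒ keep positive
Point 5:
  Latitude: 49 + 36.953/60 = 49.615883
  N → positive
  Lon: 179 + 25.734/60 = 179.428900
  W → negative

1. 63.80817, -88.83147
2. -74.85150, -51.22738
3. -24.07772, -3.98823
4. 36.43358, 42.14693
5. 49.61588, -179.42890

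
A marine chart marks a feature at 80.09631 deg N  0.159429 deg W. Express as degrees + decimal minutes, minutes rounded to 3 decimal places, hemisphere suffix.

80° 5.779′ N, 0° 9.566′ W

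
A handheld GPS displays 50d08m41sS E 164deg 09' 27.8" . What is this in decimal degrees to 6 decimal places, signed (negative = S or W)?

φ: 50° + 8/60 + 41/3600 = 50 + 0.133333 + 0.011389 = 50.1447222
S ⇒ negate
Lon: 164 + 9/60 + 27.8/3600 = 164.1577222
E → positive

-50.144722, 164.157722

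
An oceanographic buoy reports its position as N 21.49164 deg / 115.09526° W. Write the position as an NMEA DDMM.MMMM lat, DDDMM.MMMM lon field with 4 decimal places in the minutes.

Lat: 21° + 0.491640 × 60 = 21° 29.498400′
λ: minutes = (115.095260 − 115) × 60 = 5.715600

2129.4984,N / 11505.7156,W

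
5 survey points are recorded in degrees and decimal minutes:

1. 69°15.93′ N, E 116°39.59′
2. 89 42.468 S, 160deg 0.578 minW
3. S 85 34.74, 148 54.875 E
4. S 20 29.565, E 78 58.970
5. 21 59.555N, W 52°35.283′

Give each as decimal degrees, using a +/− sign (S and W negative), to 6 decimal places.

1. 69.265500, 116.659833
2. -89.707800, -160.009633
3. -85.579000, 148.914583
4. -20.492750, 78.982833
5. 21.992583, -52.588050

Point 1:
  φ: 69 + 15.93/60 = 69.2655000
  N ⇒ keep positive
  Longitude: 116 + 39.59/60 = 116.6598333
  E → positive
Point 2:
  φ: 42.468′ = 0.707800°; total 89.7078000
  S → negative
  Lon: 0.578′ = 0.009633°; total 160.0096333
  W ⇒ negate
Point 3:
  φ: 34.74′ = 0.579000°; total 85.5790000
  S ⇒ negate
  λ: 148 + 54.875/60 = 148.9145833
  E → positive
Point 4:
  φ: 20 + 29.565/60 = 20.4927500
  S ⇒ negate
  Lon: 78 + 58.97/60 = 78.9828333
  E → positive
Point 5:
  φ: 59.555′ = 0.992583°; total 21.9925833
  N ⇒ keep positive
  λ: 35.283′ = 0.588050°; total 52.5880500
  W → negative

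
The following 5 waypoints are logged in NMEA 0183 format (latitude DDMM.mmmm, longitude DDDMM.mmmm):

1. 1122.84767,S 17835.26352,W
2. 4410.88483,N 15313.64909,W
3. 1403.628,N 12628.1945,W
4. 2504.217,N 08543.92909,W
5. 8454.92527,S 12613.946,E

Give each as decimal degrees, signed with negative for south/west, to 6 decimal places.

1. -11.380795, -178.587725
2. 44.181414, -153.227485
3. 14.060467, -126.469908
4. 25.070283, -85.732152
5. -84.915421, 126.232433

Point 1:
  φ: degrees = first 2 digits = 11, minutes = 22.84767; 11 + 22.84767/60 = 11.3807945
  hemisphere S, so the sign is −
  λ: split at 3 digits → 178° and 35.26352′; 178 + 35.26352/60 = 178.5877253
  hemisphere W, so the sign is −
Point 2:
  Lat: split at 2 digits → 44° and 10.88483′; 44 + 10.88483/60 = 44.1814138
  N ⇒ keep positive
  Lon: split at 3 digits → 153° and 13.64909′; 153 + 13.64909/60 = 153.2274848
  hemisphere W, so the sign is −
Point 3:
  Latitude: split at 2 digits → 14° and 3.628′; 14 + 3.628/60 = 14.0604667
  N ⇒ keep positive
  λ: degrees = first 3 digits = 126, minutes = 28.1945; 126 + 28.1945/60 = 126.4699083
  W ⇒ negate
Point 4:
  φ: split at 2 digits → 25° and 4.217′; 25 + 4.217/60 = 25.0702833
  N ⇒ keep positive
  λ: degrees = first 3 digits = 85, minutes = 43.92909; 85 + 43.92909/60 = 85.7321515
  hemisphere W, so the sign is −
Point 5:
  Latitude: degrees = first 2 digits = 84, minutes = 54.92527; 84 + 54.92527/60 = 84.9154212
  S ⇒ negate
  λ: degrees = first 3 digits = 126, minutes = 13.946; 126 + 13.946/60 = 126.2324333
  E → positive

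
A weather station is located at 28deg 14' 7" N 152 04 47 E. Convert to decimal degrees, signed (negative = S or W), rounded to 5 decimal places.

Lat: 28° + 14/60 + 7/3600 = 28 + 0.233333 + 0.001944 = 28.235278
N → positive
Lon: 152° + 4/60 + 47/3600 = 152 + 0.066667 + 0.013056 = 152.079722
E ⇒ keep positive

28.23528, 152.07972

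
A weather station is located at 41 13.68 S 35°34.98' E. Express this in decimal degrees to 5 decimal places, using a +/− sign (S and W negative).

-41.22800, 35.58300

Latitude: 13.68′ = 0.228000°; total 41.228000
S ⇒ negate
Lon: 35 + 34.98/60 = 35.583000
E ⇒ keep positive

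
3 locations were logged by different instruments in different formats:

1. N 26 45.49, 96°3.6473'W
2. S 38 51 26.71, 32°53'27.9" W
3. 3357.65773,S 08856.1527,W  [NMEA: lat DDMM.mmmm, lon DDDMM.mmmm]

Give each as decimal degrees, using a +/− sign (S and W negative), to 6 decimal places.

1. 26.758167, -96.060788
2. -38.857419, -32.891083
3. -33.960962, -88.935878

Point 1:
  φ: 45.49′ = 0.758167°; total 26.7581667
  N → positive
  λ: 96 + 3.6473/60 = 96.0607883
  hemisphere W, so the sign is −
Point 2:
  φ: 51′ + 26.71″ = 51.44517′; 38 + 51.44517/60 = 38.8574194
  hemisphere S, so the sign is −
  Lon: 53′ + 27.9″ = 53.46500′; 32 + 53.46500/60 = 32.8910833
  W ⇒ negate
Point 3:
  Latitude: split at 2 digits → 33° and 57.65773′; 33 + 57.65773/60 = 33.9609622
  S ⇒ negate
  Longitude: degrees = first 3 digits = 88, minutes = 56.1527; 88 + 56.1527/60 = 88.9358783
  hemisphere W, so the sign is −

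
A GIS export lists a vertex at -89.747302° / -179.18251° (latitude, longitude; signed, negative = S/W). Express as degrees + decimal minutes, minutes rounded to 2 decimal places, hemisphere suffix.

89° 44.84′ S, 179° 10.95′ W

Latitude is negative → S; |value| = 89.747302
Latitude: 89° + 0.747302 × 60 = 89° 44.8381′
Longitude is negative → W; |value| = 179.182510
Longitude: minutes = (179.182510 − 179) × 60 = 10.9506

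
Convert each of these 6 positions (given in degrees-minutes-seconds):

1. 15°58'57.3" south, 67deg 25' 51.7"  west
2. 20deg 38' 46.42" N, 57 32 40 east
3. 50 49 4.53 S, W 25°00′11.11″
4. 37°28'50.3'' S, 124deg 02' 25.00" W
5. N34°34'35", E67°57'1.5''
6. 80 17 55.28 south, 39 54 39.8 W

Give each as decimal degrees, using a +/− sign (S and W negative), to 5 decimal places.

1. -15.98258, -67.43103
2. 20.64623, 57.54444
3. -50.81793, -25.00309
4. -37.48064, -124.04028
5. 34.57639, 67.95042
6. -80.29869, -39.91106

Point 1:
  φ: 15 + 58/60 + 57.3/3600 = 15.982583
  S ⇒ negate
  Longitude: 25′ + 51.7″ = 25.86167′; 67 + 25.86167/60 = 67.431028
  W → negative
Point 2:
  φ: 20° + 38/60 + 46.42/3600 = 20 + 0.633333 + 0.012894 = 20.646228
  N ⇒ keep positive
  Longitude: 57° + 32/60 + 40/3600 = 57 + 0.533333 + 0.011111 = 57.544444
  E → positive
Point 3:
  Lat: 50° + 49/60 + 4.53/3600 = 50 + 0.816667 + 0.001258 = 50.817925
  S → negative
  Lon: 25 + 0/60 + 11.11/3600 = 25.003086
  hemisphere W, so the sign is −
Point 4:
  Latitude: 37 + 28/60 + 50.3/3600 = 37.480639
  hemisphere S, so the sign is −
  Longitude: 124 + 2/60 + 25/3600 = 124.040278
  W ⇒ negate
Point 5:
  Lat: 34 + 34/60 + 35/3600 = 34.576389
  N ⇒ keep positive
  λ: 57′ + 1.5″ = 57.02500′; 67 + 57.02500/60 = 67.950417
  E ⇒ keep positive
Point 6:
  Lat: 17′ + 55.28″ = 17.92133′; 80 + 17.92133/60 = 80.298689
  S → negative
  Lon: 54′ + 39.8″ = 54.66333′; 39 + 54.66333/60 = 39.911056
  W → negative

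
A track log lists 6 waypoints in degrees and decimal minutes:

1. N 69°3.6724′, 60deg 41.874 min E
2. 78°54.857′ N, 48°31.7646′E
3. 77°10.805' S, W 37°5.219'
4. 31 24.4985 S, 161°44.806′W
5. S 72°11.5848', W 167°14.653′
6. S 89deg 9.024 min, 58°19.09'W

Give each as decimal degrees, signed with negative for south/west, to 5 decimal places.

1. 69.06121, 60.69790
2. 78.91428, 48.52941
3. -77.18008, -37.08698
4. -31.40831, -161.74677
5. -72.19308, -167.24422
6. -89.15040, -58.31817

Point 1:
  Lat: 3.6724′ = 0.061207°; total 69.061207
  N ⇒ keep positive
  λ: 60 + 41.874/60 = 60.697900
  E ⇒ keep positive
Point 2:
  Latitude: 78 + 54.857/60 = 78.914283
  N → positive
  λ: 48 + 31.7646/60 = 48.529410
  E → positive
Point 3:
  φ: 77 + 10.805/60 = 77.180083
  hemisphere S, so the sign is −
  Longitude: 37 + 5.219/60 = 37.086983
  hemisphere W, so the sign is −
Point 4:
  Latitude: 31 + 24.4985/60 = 31.408308
  S → negative
  Lon: 44.806′ = 0.746767°; total 161.746767
  W → negative
Point 5:
  φ: 72 + 11.5848/60 = 72.193080
  hemisphere S, so the sign is −
  Lon: 167 + 14.653/60 = 167.244217
  W ⇒ negate
Point 6:
  Latitude: 9.024′ = 0.150400°; total 89.150400
  S → negative
  λ: 19.09′ = 0.318167°; total 58.318167
  hemisphere W, so the sign is −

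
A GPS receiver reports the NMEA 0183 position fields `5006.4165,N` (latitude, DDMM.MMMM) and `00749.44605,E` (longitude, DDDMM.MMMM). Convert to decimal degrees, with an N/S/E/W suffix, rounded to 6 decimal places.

50.106942° N, 7.824101° E

Latitude: degrees = first 2 digits = 50, minutes = 6.4165; 50 + 6.4165/60 = 50.1069417
Lon: degrees = first 3 digits = 7, minutes = 49.44605; 7 + 49.44605/60 = 7.8241008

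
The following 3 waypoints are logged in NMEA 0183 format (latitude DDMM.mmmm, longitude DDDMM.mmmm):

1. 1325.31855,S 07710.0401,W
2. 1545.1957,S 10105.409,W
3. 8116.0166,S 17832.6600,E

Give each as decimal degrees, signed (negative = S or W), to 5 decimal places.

Point 1:
  Latitude: split at 2 digits → 13° and 25.31855′; 13 + 25.31855/60 = 13.421976
  S ⇒ negate
  Longitude: degrees = first 3 digits = 77, minutes = 10.0401; 77 + 10.0401/60 = 77.167335
  W ⇒ negate
Point 2:
  Latitude: split at 2 digits → 15° and 45.1957′; 15 + 45.1957/60 = 15.753262
  S ⇒ negate
  λ: degrees = first 3 digits = 101, minutes = 5.409; 101 + 5.409/60 = 101.090150
  W → negative
Point 3:
  φ: split at 2 digits → 81° and 16.0166′; 81 + 16.0166/60 = 81.266943
  hemisphere S, so the sign is −
  λ: degrees = first 3 digits = 178, minutes = 32.66; 178 + 32.66/60 = 178.544333
  E ⇒ keep positive

1. -13.42198, -77.16734
2. -15.75326, -101.09015
3. -81.26694, 178.54433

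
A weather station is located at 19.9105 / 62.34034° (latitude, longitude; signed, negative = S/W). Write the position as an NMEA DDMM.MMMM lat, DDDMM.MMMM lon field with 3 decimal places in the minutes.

1954.630,N / 06220.420,E

φ: minutes = (19.910500 − 19) × 60 = 54.63000
Longitude: minutes = (62.340340 − 62) × 60 = 20.42040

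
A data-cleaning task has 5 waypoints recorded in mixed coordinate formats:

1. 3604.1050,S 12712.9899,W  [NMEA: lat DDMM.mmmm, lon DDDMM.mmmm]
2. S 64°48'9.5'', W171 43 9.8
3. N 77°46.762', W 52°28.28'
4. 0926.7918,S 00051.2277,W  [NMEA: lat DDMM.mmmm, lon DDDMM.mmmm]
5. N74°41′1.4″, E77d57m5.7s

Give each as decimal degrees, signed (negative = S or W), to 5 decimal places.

1. -36.06842, -127.21650
2. -64.80264, -171.71939
3. 77.77937, -52.47133
4. -9.44653, -0.85380
5. 74.68372, 77.95158

Point 1:
  Lat: degrees = first 2 digits = 36, minutes = 4.105; 36 + 4.105/60 = 36.068417
  hemisphere S, so the sign is −
  λ: split at 3 digits → 127° and 12.9899′; 127 + 12.9899/60 = 127.216498
  hemisphere W, so the sign is −
Point 2:
  Lat: 64° + 48/60 + 9.5/3600 = 64 + 0.800000 + 0.002639 = 64.802639
  S → negative
  Lon: 171 + 43/60 + 9.8/3600 = 171.719389
  hemisphere W, so the sign is −
Point 3:
  φ: 77 + 46.762/60 = 77.779367
  N → positive
  Lon: 52 + 28.28/60 = 52.471333
  W ⇒ negate
Point 4:
  Lat: split at 2 digits → 09° and 26.7918′; 9 + 26.7918/60 = 9.446530
  S ⇒ negate
  Longitude: degrees = first 3 digits = 0, minutes = 51.2277; 0 + 51.2277/60 = 0.853795
  W → negative
Point 5:
  φ: 74 + 41/60 + 1.4/3600 = 74.683722
  N → positive
  Lon: 57′ + 5.7″ = 57.09500′; 77 + 57.09500/60 = 77.951583
  E ⇒ keep positive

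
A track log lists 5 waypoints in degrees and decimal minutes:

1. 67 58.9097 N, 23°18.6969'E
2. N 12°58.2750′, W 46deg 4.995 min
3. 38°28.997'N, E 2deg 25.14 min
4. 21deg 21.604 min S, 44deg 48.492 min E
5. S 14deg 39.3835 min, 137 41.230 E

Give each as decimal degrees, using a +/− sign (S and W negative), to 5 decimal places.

Point 1:
  Lat: 67 + 58.9097/60 = 67.981828
  N ⇒ keep positive
  λ: 23 + 18.6969/60 = 23.311615
  E ⇒ keep positive
Point 2:
  Latitude: 58.275′ = 0.971250°; total 12.971250
  N → positive
  Longitude: 46 + 4.995/60 = 46.083250
  hemisphere W, so the sign is −
Point 3:
  Latitude: 38 + 28.997/60 = 38.483283
  N → positive
  Lon: 25.14′ = 0.419000°; total 2.419000
  E → positive
Point 4:
  Lat: 21.604′ = 0.360067°; total 21.360067
  S ⇒ negate
  Lon: 48.492′ = 0.808200°; total 44.808200
  E → positive
Point 5:
  Latitude: 39.3835′ = 0.656392°; total 14.656392
  S ⇒ negate
  Lon: 137 + 41.23/60 = 137.687167
  E → positive

1. 67.98183, 23.31162
2. 12.97125, -46.08325
3. 38.48328, 2.41900
4. -21.36007, 44.80820
5. -14.65639, 137.68717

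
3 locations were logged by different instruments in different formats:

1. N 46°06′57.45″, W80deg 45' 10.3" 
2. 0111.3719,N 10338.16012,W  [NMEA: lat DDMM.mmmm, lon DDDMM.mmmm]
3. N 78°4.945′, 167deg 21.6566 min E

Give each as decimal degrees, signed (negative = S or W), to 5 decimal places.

Point 1:
  Lat: 46° + 6/60 + 57.45/3600 = 46 + 0.100000 + 0.015958 = 46.115958
  N ⇒ keep positive
  Longitude: 80 + 45/60 + 10.3/3600 = 80.752861
  W → negative
Point 2:
  Latitude: split at 2 digits → 01° and 11.3719′; 1 + 11.3719/60 = 1.189532
  N → positive
  Longitude: split at 3 digits → 103° and 38.16012′; 103 + 38.16012/60 = 103.636002
  W → negative
Point 3:
  Lat: 78 + 4.945/60 = 78.082417
  N → positive
  λ: 167 + 21.6566/60 = 167.360943
  E ⇒ keep positive

1. 46.11596, -80.75286
2. 1.18953, -103.63600
3. 78.08242, 167.36094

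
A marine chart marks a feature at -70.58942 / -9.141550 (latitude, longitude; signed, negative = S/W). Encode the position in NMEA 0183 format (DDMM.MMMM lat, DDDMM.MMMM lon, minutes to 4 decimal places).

Latitude is negative → S; |value| = 70.589420
φ: fractional part 0.589420 → 35.365200 minutes
Longitude is negative → W; |value| = 9.141550
Lon: minutes = (9.141550 − 9) × 60 = 8.493000

7035.3652,S / 00908.4930,W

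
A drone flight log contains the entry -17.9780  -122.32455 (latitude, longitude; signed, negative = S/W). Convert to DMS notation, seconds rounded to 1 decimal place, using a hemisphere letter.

Latitude is negative → S; |value| = 17.978000
φ: whole degrees 17; 58.68000′ → 58′ and 40.800″
Longitude is negative → W; |value| = 122.324550
Lon: 0.324550 × 60 = 19.47300′ → 19′, remainder × 60 = 28.380″

17°58′40.8″ S, 122°19′28.4″ W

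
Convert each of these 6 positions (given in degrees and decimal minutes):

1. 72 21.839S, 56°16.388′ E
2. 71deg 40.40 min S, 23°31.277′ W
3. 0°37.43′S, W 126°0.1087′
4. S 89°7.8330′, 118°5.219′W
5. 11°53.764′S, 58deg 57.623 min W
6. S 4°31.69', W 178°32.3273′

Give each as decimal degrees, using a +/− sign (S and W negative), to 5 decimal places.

Point 1:
  Lat: 21.839′ = 0.363983°; total 72.363983
  S ⇒ negate
  λ: 56 + 16.388/60 = 56.273133
  E → positive
Point 2:
  φ: 40.4′ = 0.673333°; total 71.673333
  S → negative
  Lon: 31.277′ = 0.521283°; total 23.521283
  W ⇒ negate
Point 3:
  φ: 37.43′ = 0.623833°; total 0.623833
  S ⇒ negate
  Lon: 126 + 0.1087/60 = 126.001812
  W ⇒ negate
Point 4:
  Lat: 7.833′ = 0.130550°; total 89.130550
  hemisphere S, so the sign is −
  Lon: 5.219′ = 0.086983°; total 118.086983
  W ⇒ negate
Point 5:
  φ: 53.764′ = 0.896067°; total 11.896067
  S → negative
  λ: 57.623′ = 0.960383°; total 58.960383
  W → negative
Point 6:
  Latitude: 31.69′ = 0.528167°; total 4.528167
  S ⇒ negate
  Lon: 32.3273′ = 0.538788°; total 178.538788
  hemisphere W, so the sign is −

1. -72.36398, 56.27313
2. -71.67333, -23.52128
3. -0.62383, -126.00181
4. -89.13055, -118.08698
5. -11.89607, -58.96038
6. -4.52817, -178.53879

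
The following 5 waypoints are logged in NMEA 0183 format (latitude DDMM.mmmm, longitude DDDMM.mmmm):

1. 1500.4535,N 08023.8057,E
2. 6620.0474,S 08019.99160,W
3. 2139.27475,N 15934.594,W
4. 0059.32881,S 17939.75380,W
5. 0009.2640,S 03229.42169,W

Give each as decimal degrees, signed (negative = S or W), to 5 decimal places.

1. 15.00756, 80.39676
2. -66.33412, -80.33319
3. 21.65458, -159.57657
4. -0.98881, -179.66256
5. -0.15440, -32.49036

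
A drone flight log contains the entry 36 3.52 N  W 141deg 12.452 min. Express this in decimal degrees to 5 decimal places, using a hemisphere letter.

36.05867° N, 141.20753° W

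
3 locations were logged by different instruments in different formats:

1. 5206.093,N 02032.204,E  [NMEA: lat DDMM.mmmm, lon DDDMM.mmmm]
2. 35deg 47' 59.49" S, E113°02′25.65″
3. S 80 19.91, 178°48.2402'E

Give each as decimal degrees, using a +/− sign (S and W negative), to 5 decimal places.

1. 52.10155, 20.53673
2. -35.79986, 113.04046
3. -80.33183, 178.80400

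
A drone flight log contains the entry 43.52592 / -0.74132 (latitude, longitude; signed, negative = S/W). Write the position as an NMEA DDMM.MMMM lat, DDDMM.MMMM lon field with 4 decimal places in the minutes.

Latitude: fractional part 0.525920 → 31.555200 minutes
Longitude is negative → W; |value| = 0.741320
Lon: fractional part 0.741320 → 44.479200 minutes

4331.5552,N / 00044.4792,W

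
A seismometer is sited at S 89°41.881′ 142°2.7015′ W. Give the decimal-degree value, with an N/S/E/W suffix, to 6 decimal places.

φ: 89 + 41.881/60 = 89.6980167
Lon: 142 + 2.7015/60 = 142.0450250

89.698017° S, 142.045025° W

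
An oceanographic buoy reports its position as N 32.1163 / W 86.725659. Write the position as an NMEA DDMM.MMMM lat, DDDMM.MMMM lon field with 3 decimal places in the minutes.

Lat: fractional part 0.116300 → 6.97800 minutes
Lon: 86° + 0.725659 × 60 = 86° 43.53954′

3206.978,N / 08643.540,W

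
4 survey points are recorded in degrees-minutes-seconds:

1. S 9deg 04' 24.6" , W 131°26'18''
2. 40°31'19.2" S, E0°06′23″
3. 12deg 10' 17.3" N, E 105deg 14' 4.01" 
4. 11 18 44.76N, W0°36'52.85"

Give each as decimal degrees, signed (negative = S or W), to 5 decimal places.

Point 1:
  Latitude: 4′ + 24.6″ = 4.41000′; 9 + 4.41000/60 = 9.073500
  hemisphere S, so the sign is −
  λ: 131 + 26/60 + 18/3600 = 131.438333
  hemisphere W, so the sign is −
Point 2:
  Lat: 40° + 31/60 + 19.2/3600 = 40 + 0.516667 + 0.005333 = 40.522000
  S ⇒ negate
  Lon: 6′ + 23″ = 6.38333′; 0 + 6.38333/60 = 0.106389
  E ⇒ keep positive
Point 3:
  Lat: 12 + 10/60 + 17.3/3600 = 12.171472
  N ⇒ keep positive
  Longitude: 14′ + 4.01″ = 14.06683′; 105 + 14.06683/60 = 105.234447
  E ⇒ keep positive
Point 4:
  Latitude: 11 + 18/60 + 44.76/3600 = 11.312433
  N ⇒ keep positive
  Longitude: 0° + 36/60 + 52.85/3600 = 0 + 0.600000 + 0.014681 = 0.614681
  W ⇒ negate

1. -9.07350, -131.43833
2. -40.52200, 0.10639
3. 12.17147, 105.23445
4. 11.31243, -0.61468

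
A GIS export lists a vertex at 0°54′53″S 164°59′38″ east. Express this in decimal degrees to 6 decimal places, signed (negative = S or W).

-0.914722, 164.993889

φ: 0° + 54/60 + 53/3600 = 0 + 0.900000 + 0.014722 = 0.9147222
S ⇒ negate
Lon: 59′ + 38″ = 59.63333′; 164 + 59.63333/60 = 164.9938889
E → positive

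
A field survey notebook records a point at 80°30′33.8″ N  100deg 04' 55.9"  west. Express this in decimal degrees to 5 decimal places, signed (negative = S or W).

80.50939, -100.08219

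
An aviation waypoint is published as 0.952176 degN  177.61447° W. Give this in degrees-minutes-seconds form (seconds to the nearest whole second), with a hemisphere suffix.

0°57′8″ N, 177°36′52″ W

Lat: whole degrees 0; 57.13056′ → 57′ and 7.83″
Longitude: 0.614470 × 60 = 36.86820′ → 36′, remainder × 60 = 52.09″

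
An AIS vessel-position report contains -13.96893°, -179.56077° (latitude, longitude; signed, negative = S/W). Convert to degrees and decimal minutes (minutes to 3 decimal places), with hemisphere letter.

13° 58.136′ S, 179° 33.646′ W

Latitude is negative → S; |value| = 13.968930
φ: fractional part 0.968930 → 58.13580 minutes
Longitude is negative → W; |value| = 179.560770
λ: minutes = (179.560770 − 179) × 60 = 33.64620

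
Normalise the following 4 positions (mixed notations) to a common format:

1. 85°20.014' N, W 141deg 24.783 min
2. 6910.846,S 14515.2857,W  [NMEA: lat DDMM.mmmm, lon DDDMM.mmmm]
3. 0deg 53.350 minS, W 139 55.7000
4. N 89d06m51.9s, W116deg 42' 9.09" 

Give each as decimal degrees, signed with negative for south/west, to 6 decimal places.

Point 1:
  φ: 85 + 20.014/60 = 85.3335667
  N ⇒ keep positive
  λ: 141 + 24.783/60 = 141.4130500
  W → negative
Point 2:
  Latitude: split at 2 digits → 69° and 10.846′; 69 + 10.846/60 = 69.1807667
  S → negative
  Longitude: degrees = first 3 digits = 145, minutes = 15.2857; 145 + 15.2857/60 = 145.2547617
  W ⇒ negate
Point 3:
  φ: 0 + 53.35/60 = 0.8891667
  S ⇒ negate
  λ: 139 + 55.7/60 = 139.9283333
  hemisphere W, so the sign is −
Point 4:
  Lat: 89 + 6/60 + 51.9/3600 = 89.1144167
  N ⇒ keep positive
  Lon: 116° + 42/60 + 9.09/3600 = 116 + 0.700000 + 0.002525 = 116.7025250
  hemisphere W, so the sign is −

1. 85.333567, -141.413050
2. -69.180767, -145.254762
3. -0.889167, -139.928333
4. 89.114417, -116.702525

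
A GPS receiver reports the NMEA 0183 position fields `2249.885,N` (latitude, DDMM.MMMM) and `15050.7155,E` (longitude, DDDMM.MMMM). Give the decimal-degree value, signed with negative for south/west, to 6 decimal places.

22.831417, 150.845258

Lat: degrees = first 2 digits = 22, minutes = 49.885; 22 + 49.885/60 = 22.8314167
N → positive
Longitude: degrees = first 3 digits = 150, minutes = 50.7155; 150 + 50.7155/60 = 150.8452583
E → positive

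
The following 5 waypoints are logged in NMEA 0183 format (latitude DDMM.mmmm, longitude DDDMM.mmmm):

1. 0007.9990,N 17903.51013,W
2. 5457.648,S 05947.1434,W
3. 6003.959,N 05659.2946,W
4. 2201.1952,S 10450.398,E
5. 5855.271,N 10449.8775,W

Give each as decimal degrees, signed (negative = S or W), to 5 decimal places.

1. 0.13332, -179.05850
2. -54.96080, -59.78572
3. 60.06598, -56.98824
4. -22.01992, 104.83997
5. 58.92118, -104.83129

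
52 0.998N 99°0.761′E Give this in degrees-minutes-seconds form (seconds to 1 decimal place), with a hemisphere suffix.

52°00′59.9″ N, 99°00′45.7″ E

Lat: 0.99800′ → 0′ and 0.99800 × 60 = 59.880″
λ: fractional minutes 0.76100 × 60 = 45.660″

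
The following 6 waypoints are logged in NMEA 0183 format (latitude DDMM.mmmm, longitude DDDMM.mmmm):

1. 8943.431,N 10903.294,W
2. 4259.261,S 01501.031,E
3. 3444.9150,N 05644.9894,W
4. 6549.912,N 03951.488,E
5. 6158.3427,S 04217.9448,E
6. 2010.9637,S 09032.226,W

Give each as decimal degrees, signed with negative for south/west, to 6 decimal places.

1. 89.723850, -109.054900
2. -42.987683, 15.017183
3. 34.748583, -56.749823
4. 65.831867, 39.858133
5. -61.972378, 42.299080
6. -20.182728, -90.537100

Point 1:
  φ: degrees = first 2 digits = 89, minutes = 43.431; 89 + 43.431/60 = 89.7238500
  N → positive
  λ: split at 3 digits → 109° and 3.294′; 109 + 3.294/60 = 109.0549000
  hemisphere W, so the sign is −
Point 2:
  Lat: split at 2 digits → 42° and 59.261′; 42 + 59.261/60 = 42.9876833
  S ⇒ negate
  λ: split at 3 digits → 015° and 1.031′; 15 + 1.031/60 = 15.0171833
  E → positive
Point 3:
  Lat: split at 2 digits → 34° and 44.915′; 34 + 44.915/60 = 34.7485833
  N → positive
  Lon: split at 3 digits → 056° and 44.9894′; 56 + 44.9894/60 = 56.7498233
  hemisphere W, so the sign is −
Point 4:
  φ: split at 2 digits → 65° and 49.912′; 65 + 49.912/60 = 65.8318667
  N → positive
  λ: degrees = first 3 digits = 39, minutes = 51.488; 39 + 51.488/60 = 39.8581333
  E ⇒ keep positive
Point 5:
  Lat: split at 2 digits → 61° and 58.3427′; 61 + 58.3427/60 = 61.9723783
  hemisphere S, so the sign is −
  λ: split at 3 digits → 042° and 17.9448′; 42 + 17.9448/60 = 42.2990800
  E → positive
Point 6:
  Latitude: degrees = first 2 digits = 20, minutes = 10.9637; 20 + 10.9637/60 = 20.1827283
  S → negative
  Lon: degrees = first 3 digits = 90, minutes = 32.226; 90 + 32.226/60 = 90.5371000
  W ⇒ negate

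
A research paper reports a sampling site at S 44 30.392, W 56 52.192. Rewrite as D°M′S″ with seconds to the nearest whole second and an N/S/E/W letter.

φ: fractional minutes 0.39200 × 60 = 23.52″
Lon: fractional minutes 0.19200 × 60 = 11.52″

44°30′24″ S, 56°52′12″ W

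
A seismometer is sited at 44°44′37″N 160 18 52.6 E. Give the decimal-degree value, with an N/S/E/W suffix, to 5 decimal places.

44.74361° N, 160.31461° E

Lat: 44 + 44/60 + 37/3600 = 44.743611
Lon: 18′ + 52.6″ = 18.87667′; 160 + 18.87667/60 = 160.314611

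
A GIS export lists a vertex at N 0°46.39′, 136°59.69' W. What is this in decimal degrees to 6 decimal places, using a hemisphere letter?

Lat: 0 + 46.39/60 = 0.7731667
Lon: 136 + 59.69/60 = 136.9948333

0.773167° N, 136.994833° W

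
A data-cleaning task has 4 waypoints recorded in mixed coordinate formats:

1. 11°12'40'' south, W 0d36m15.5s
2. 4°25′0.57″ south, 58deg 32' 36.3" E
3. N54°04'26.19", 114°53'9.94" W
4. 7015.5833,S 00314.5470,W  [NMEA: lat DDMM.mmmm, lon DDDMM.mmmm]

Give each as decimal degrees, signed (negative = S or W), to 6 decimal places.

1. -11.211111, -0.604306
2. -4.416825, 58.543417
3. 54.073942, -114.886094
4. -70.259722, -3.242450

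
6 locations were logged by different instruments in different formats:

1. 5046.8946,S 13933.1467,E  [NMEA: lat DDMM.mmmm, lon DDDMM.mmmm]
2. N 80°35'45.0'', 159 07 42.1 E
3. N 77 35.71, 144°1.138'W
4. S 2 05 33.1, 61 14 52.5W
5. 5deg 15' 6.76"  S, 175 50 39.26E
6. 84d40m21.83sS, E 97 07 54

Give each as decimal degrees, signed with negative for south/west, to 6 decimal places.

1. -50.781577, 139.552445
2. 80.595833, 159.128361
3. 77.595167, -144.018967
4. -2.092528, -61.247917
5. -5.251878, 175.844239
6. -84.672731, 97.131667

Point 1:
  Latitude: split at 2 digits → 50° and 46.8946′; 50 + 46.8946/60 = 50.7815767
  hemisphere S, so the sign is −
  λ: split at 3 digits → 139° and 33.1467′; 139 + 33.1467/60 = 139.5524450
  E → positive
Point 2:
  Latitude: 80° + 35/60 + 45/3600 = 80 + 0.583333 + 0.012500 = 80.5958333
  N ⇒ keep positive
  λ: 159° + 7/60 + 42.1/3600 = 159 + 0.116667 + 0.011694 = 159.1283611
  E → positive
Point 3:
  Latitude: 35.71′ = 0.595167°; total 77.5951667
  N → positive
  Lon: 144 + 1.138/60 = 144.0189667
  W ⇒ negate
Point 4:
  Latitude: 5′ + 33.1″ = 5.55167′; 2 + 5.55167/60 = 2.0925278
  S ⇒ negate
  λ: 14′ + 52.5″ = 14.87500′; 61 + 14.87500/60 = 61.2479167
  W → negative
Point 5:
  Latitude: 5 + 15/60 + 6.76/3600 = 5.2518778
  S ⇒ negate
  Longitude: 175 + 50/60 + 39.26/3600 = 175.8442389
  E → positive
Point 6:
  Lat: 40′ + 21.83″ = 40.36383′; 84 + 40.36383/60 = 84.6727306
  S → negative
  Lon: 97° + 7/60 + 54/3600 = 97 + 0.116667 + 0.015000 = 97.1316667
  E → positive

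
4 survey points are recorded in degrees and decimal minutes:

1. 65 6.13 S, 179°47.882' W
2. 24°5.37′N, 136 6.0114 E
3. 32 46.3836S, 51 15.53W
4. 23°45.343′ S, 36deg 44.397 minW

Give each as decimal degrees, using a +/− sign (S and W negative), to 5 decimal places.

1. -65.10217, -179.79803
2. 24.08950, 136.10019
3. -32.77306, -51.25883
4. -23.75572, -36.73995

Point 1:
  Latitude: 65 + 6.13/60 = 65.102167
  S → negative
  Longitude: 179 + 47.882/60 = 179.798033
  W → negative
Point 2:
  Lat: 5.37′ = 0.089500°; total 24.089500
  N → positive
  λ: 6.0114′ = 0.100190°; total 136.100190
  E → positive
Point 3:
  φ: 46.3836′ = 0.773060°; total 32.773060
  hemisphere S, so the sign is −
  Lon: 15.53′ = 0.258833°; total 51.258833
  W ⇒ negate
Point 4:
  Lat: 45.343′ = 0.755717°; total 23.755717
  hemisphere S, so the sign is −
  Lon: 36 + 44.397/60 = 36.739950
  hemisphere W, so the sign is −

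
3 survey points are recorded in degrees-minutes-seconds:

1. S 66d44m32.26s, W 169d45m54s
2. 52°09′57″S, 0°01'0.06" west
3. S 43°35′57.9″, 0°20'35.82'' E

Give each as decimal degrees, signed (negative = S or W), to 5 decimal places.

1. -66.74229, -169.76500
2. -52.16583, -0.01668
3. -43.59942, 0.34328

Point 1:
  Latitude: 66 + 44/60 + 32.26/3600 = 66.742294
  S → negative
  λ: 169° + 45/60 + 54/3600 = 169 + 0.750000 + 0.015000 = 169.765000
  hemisphere W, so the sign is −
Point 2:
  φ: 52 + 9/60 + 57/3600 = 52.165833
  S ⇒ negate
  Lon: 0 + 1/60 + 0.06/3600 = 0.016683
  W ⇒ negate
Point 3:
  Lat: 35′ + 57.9″ = 35.96500′; 43 + 35.96500/60 = 43.599417
  S → negative
  Lon: 0° + 20/60 + 35.82/3600 = 0 + 0.333333 + 0.009950 = 0.343283
  E ⇒ keep positive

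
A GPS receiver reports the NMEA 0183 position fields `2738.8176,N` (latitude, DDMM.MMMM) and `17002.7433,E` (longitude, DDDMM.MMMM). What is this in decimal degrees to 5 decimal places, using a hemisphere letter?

27.64696° N, 170.04572° E

Latitude: degrees = first 2 digits = 27, minutes = 38.8176; 27 + 38.8176/60 = 27.646960
Lon: split at 3 digits → 170° and 2.7433′; 170 + 2.7433/60 = 170.045722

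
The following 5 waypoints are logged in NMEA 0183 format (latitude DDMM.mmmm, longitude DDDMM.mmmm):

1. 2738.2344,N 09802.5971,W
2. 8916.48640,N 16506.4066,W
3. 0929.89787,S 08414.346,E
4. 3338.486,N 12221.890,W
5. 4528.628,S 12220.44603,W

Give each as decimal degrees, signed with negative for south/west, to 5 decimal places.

Point 1:
  Latitude: split at 2 digits → 27° and 38.2344′; 27 + 38.2344/60 = 27.637240
  N ⇒ keep positive
  λ: degrees = first 3 digits = 98, minutes = 2.5971; 98 + 2.5971/60 = 98.043285
  W → negative
Point 2:
  Lat: split at 2 digits → 89° and 16.4864′; 89 + 16.4864/60 = 89.274773
  N → positive
  Longitude: split at 3 digits → 165° and 6.4066′; 165 + 6.4066/60 = 165.106777
  W → negative
Point 3:
  φ: degrees = first 2 digits = 9, minutes = 29.89787; 9 + 29.89787/60 = 9.498298
  S ⇒ negate
  Lon: split at 3 digits → 084° and 14.346′; 84 + 14.346/60 = 84.239100
  E → positive
Point 4:
  φ: split at 2 digits → 33° and 38.486′; 33 + 38.486/60 = 33.641433
  N ⇒ keep positive
  Lon: degrees = first 3 digits = 122, minutes = 21.89; 122 + 21.89/60 = 122.364833
  W → negative
Point 5:
  Lat: degrees = first 2 digits = 45, minutes = 28.628; 45 + 28.628/60 = 45.477133
  S ⇒ negate
  Lon: split at 3 digits → 122° and 20.44603′; 122 + 20.44603/60 = 122.340767
  W ⇒ negate

1. 27.63724, -98.04329
2. 89.27477, -165.10678
3. -9.49830, 84.23910
4. 33.64143, -122.36483
5. -45.47713, -122.34077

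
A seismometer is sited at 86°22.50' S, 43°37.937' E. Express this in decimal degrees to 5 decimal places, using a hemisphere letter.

Lat: 86 + 22.5/60 = 86.375000
Longitude: 43 + 37.937/60 = 43.632283

86.37500° S, 43.63228° E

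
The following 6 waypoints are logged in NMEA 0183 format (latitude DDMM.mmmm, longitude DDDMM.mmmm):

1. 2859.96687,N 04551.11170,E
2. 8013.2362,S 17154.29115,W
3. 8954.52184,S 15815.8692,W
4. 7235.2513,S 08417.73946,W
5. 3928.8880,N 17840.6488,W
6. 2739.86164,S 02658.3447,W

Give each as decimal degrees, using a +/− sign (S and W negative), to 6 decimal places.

1. 28.999448, 45.851862
2. -80.220603, -171.904853
3. -89.908697, -158.264487
4. -72.587522, -84.295658
5. 39.481467, -178.677480
6. -27.664361, -26.972412

Point 1:
  Lat: split at 2 digits → 28° and 59.96687′; 28 + 59.96687/60 = 28.9994478
  N ⇒ keep positive
  Longitude: split at 3 digits → 045° and 51.1117′; 45 + 51.1117/60 = 45.8518617
  E ⇒ keep positive
Point 2:
  Lat: split at 2 digits → 80° and 13.2362′; 80 + 13.2362/60 = 80.2206033
  S ⇒ negate
  λ: degrees = first 3 digits = 171, minutes = 54.29115; 171 + 54.29115/60 = 171.9048525
  W ⇒ negate
Point 3:
  φ: split at 2 digits → 89° and 54.52184′; 89 + 54.52184/60 = 89.9086973
  S → negative
  Longitude: split at 3 digits → 158° and 15.8692′; 158 + 15.8692/60 = 158.2644867
  W ⇒ negate
Point 4:
  Lat: degrees = first 2 digits = 72, minutes = 35.2513; 72 + 35.2513/60 = 72.5875217
  S → negative
  Longitude: degrees = first 3 digits = 84, minutes = 17.73946; 84 + 17.73946/60 = 84.2956577
  W → negative
Point 5:
  Latitude: degrees = first 2 digits = 39, minutes = 28.888; 39 + 28.888/60 = 39.4814667
  N → positive
  Longitude: split at 3 digits → 178° and 40.6488′; 178 + 40.6488/60 = 178.6774800
  hemisphere W, so the sign is −
Point 6:
  Latitude: split at 2 digits → 27° and 39.86164′; 27 + 39.86164/60 = 27.6643607
  hemisphere S, so the sign is −
  Lon: degrees = first 3 digits = 26, minutes = 58.3447; 26 + 58.3447/60 = 26.9724117
  W → negative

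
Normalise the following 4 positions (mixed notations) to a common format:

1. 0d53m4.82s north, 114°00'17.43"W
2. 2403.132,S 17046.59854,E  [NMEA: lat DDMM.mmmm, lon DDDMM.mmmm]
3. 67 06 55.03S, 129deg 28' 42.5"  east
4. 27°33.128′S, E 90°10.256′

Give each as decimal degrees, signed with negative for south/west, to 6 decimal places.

1. 0.884672, -114.004842
2. -24.052200, 170.776642
3. -67.115286, 129.478472
4. -27.552133, 90.170933

Point 1:
  φ: 0° + 53/60 + 4.82/3600 = 0 + 0.883333 + 0.001339 = 0.8846722
  N ⇒ keep positive
  λ: 114 + 0/60 + 17.43/3600 = 114.0048417
  hemisphere W, so the sign is −
Point 2:
  φ: split at 2 digits → 24° and 3.132′; 24 + 3.132/60 = 24.0522000
  S ⇒ negate
  Longitude: split at 3 digits → 170° and 46.59854′; 170 + 46.59854/60 = 170.7766423
  E ⇒ keep positive
Point 3:
  Lat: 6′ + 55.03″ = 6.91717′; 67 + 6.91717/60 = 67.1152861
  S → negative
  λ: 28′ + 42.5″ = 28.70833′; 129 + 28.70833/60 = 129.4784722
  E ⇒ keep positive
Point 4:
  φ: 27 + 33.128/60 = 27.5521333
  S → negative
  λ: 10.256′ = 0.170933°; total 90.1709333
  E ⇒ keep positive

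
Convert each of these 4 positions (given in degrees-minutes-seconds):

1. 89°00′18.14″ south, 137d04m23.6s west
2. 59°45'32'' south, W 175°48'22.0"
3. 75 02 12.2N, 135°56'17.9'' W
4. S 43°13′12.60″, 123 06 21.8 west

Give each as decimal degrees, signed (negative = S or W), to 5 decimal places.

1. -89.00504, -137.07322
2. -59.75889, -175.80611
3. 75.03672, -135.93831
4. -43.22017, -123.10606

Point 1:
  φ: 89 + 0/60 + 18.14/3600 = 89.005039
  S ⇒ negate
  λ: 137° + 4/60 + 23.6/3600 = 137 + 0.066667 + 0.006556 = 137.073222
  hemisphere W, so the sign is −
Point 2:
  Lat: 45′ + 32″ = 45.53333′; 59 + 45.53333/60 = 59.758889
  S → negative
  Lon: 175° + 48/60 + 22/3600 = 175 + 0.800000 + 0.006111 = 175.806111
  hemisphere W, so the sign is −
Point 3:
  Latitude: 75 + 2/60 + 12.2/3600 = 75.036722
  N ⇒ keep positive
  λ: 135 + 56/60 + 17.9/3600 = 135.938306
  W ⇒ negate
Point 4:
  φ: 13′ + 12.6″ = 13.21000′; 43 + 13.21000/60 = 43.220167
  hemisphere S, so the sign is −
  λ: 6′ + 21.8″ = 6.36333′; 123 + 6.36333/60 = 123.106056
  W → negative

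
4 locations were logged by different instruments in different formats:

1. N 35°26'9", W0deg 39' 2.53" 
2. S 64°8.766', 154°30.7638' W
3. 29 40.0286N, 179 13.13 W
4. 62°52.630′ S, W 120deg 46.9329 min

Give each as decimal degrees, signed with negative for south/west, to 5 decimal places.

1. 35.43583, -0.65070
2. -64.14610, -154.51273
3. 29.66714, -179.21883
4. -62.87717, -120.78222

Point 1:
  Lat: 35 + 26/60 + 9/3600 = 35.435833
  N → positive
  Longitude: 0 + 39/60 + 2.53/3600 = 0.650703
  W → negative
Point 2:
  Latitude: 8.766′ = 0.146100°; total 64.146100
  S → negative
  λ: 154 + 30.7638/60 = 154.512730
  W ⇒ negate
Point 3:
  Latitude: 40.0286′ = 0.667143°; total 29.667143
  N ⇒ keep positive
  λ: 179 + 13.13/60 = 179.218833
  W ⇒ negate
Point 4:
  φ: 62 + 52.63/60 = 62.877167
  hemisphere S, so the sign is −
  Longitude: 46.9329′ = 0.782215°; total 120.782215
  hemisphere W, so the sign is −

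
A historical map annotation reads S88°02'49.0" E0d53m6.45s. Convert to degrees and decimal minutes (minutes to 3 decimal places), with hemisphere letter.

Lat: seconds/60 = 0.81667; minutes = 2 + 0.81667 = 2.81667
λ: 53 + 6.45/60 = 53.10750′

88° 2.817′ S, 0° 53.108′ E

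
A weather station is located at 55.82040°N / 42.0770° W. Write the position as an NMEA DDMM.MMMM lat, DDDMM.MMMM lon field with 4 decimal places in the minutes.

5549.2240,N / 04204.6200,W

Latitude: minutes = (55.820400 − 55) × 60 = 49.224000
Longitude: 42° + 0.077000 × 60 = 42° 4.620000′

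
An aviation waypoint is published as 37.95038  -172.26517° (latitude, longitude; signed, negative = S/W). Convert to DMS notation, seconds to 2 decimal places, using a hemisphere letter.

Lat: 0.950380° → 57.02280′; 0.02280 × 60 = 1.3680″
Longitude is negative → W; |value| = 172.265170
Longitude: whole degrees 172; 15.91020′ → 15′ and 54.6120″

37°57′1.37″ N, 172°15′54.61″ W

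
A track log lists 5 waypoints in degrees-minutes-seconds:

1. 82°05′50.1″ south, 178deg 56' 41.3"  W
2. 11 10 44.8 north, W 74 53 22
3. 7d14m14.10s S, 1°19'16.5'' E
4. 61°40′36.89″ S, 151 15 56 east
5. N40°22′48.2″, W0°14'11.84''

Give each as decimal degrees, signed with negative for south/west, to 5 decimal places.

Point 1:
  φ: 82 + 5/60 + 50.1/3600 = 82.097250
  hemisphere S, so the sign is −
  Lon: 178 + 56/60 + 41.3/3600 = 178.944806
  hemisphere W, so the sign is −
Point 2:
  Latitude: 11° + 10/60 + 44.8/3600 = 11 + 0.166667 + 0.012444 = 11.179111
  N → positive
  Longitude: 74 + 53/60 + 22/3600 = 74.889444
  hemisphere W, so the sign is −
Point 3:
  Lat: 14′ + 14.1″ = 14.23500′; 7 + 14.23500/60 = 7.237250
  S → negative
  λ: 1 + 19/60 + 16.5/3600 = 1.321250
  E → positive
Point 4:
  Lat: 61° + 40/60 + 36.89/3600 = 61 + 0.666667 + 0.010247 = 61.676914
  S → negative
  Lon: 15′ + 56″ = 15.93333′; 151 + 15.93333/60 = 151.265556
  E ⇒ keep positive
Point 5:
  Latitude: 22′ + 48.2″ = 22.80333′; 40 + 22.80333/60 = 40.380056
  N → positive
  Lon: 0° + 14/60 + 11.84/3600 = 0 + 0.233333 + 0.003289 = 0.236622
  hemisphere W, so the sign is −

1. -82.09725, -178.94481
2. 11.17911, -74.88944
3. -7.23725, 1.32125
4. -61.67691, 151.26556
5. 40.38006, -0.23662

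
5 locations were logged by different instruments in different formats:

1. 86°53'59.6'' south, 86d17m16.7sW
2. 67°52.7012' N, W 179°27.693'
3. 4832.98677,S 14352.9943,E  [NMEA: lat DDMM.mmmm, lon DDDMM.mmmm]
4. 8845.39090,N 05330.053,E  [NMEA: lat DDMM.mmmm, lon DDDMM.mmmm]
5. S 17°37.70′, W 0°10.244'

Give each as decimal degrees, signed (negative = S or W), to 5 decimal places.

Point 1:
  φ: 86 + 53/60 + 59.6/3600 = 86.899889
  S ⇒ negate
  Longitude: 17′ + 16.7″ = 17.27833′; 86 + 17.27833/60 = 86.287972
  W → negative
Point 2:
  φ: 67 + 52.7012/60 = 67.878353
  N → positive
  Longitude: 179 + 27.693/60 = 179.461550
  hemisphere W, so the sign is −
Point 3:
  Latitude: degrees = first 2 digits = 48, minutes = 32.98677; 48 + 32.98677/60 = 48.549780
  S → negative
  Lon: degrees = first 3 digits = 143, minutes = 52.9943; 143 + 52.9943/60 = 143.883238
  E → positive
Point 4:
  Latitude: split at 2 digits → 88° and 45.3909′; 88 + 45.3909/60 = 88.756515
  N → positive
  Longitude: split at 3 digits → 053° and 30.053′; 53 + 30.053/60 = 53.500883
  E ⇒ keep positive
Point 5:
  φ: 17 + 37.7/60 = 17.628333
  S → negative
  Lon: 10.244′ = 0.170733°; total 0.170733
  hemisphere W, so the sign is −

1. -86.89989, -86.28797
2. 67.87835, -179.46155
3. -48.54978, 143.88324
4. 88.75652, 53.50088
5. -17.62833, -0.17073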